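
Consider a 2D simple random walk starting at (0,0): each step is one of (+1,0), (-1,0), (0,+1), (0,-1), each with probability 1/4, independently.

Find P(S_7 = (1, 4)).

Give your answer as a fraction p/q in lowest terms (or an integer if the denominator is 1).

Let h be the number of horizontal steps (so 7-h are vertical). To end at (1,4) need (h+1)/2 right-steps and ((7-h)+4)/2 up-steps.
Sum over h with 1 ≤ h ≤ 3, h ≡ 1 (mod 2), 7-h ≡ 0 (mod 2):
h=1: C(7,1)·C(1,1)·C(6,5) = 7·1·6 = 42
h=3: C(7,3)·C(3,2)·C(4,4) = 35·3·1 = 105
Total favorable: 147
Total paths: 4^7 = 16384
P = 147/16384 = 147/16384

Answer: 147/16384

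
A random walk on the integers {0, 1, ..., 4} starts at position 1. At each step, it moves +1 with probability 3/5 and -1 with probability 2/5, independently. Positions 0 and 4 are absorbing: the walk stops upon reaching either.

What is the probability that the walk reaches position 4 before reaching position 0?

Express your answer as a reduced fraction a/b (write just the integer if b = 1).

Biased walk: p = 3/5, q = 2/5, r = q/p = 2/3
Gambler's ruin: P(hit 4 before 0 | start at 1) = (1 - r^a)/(1 - r^N)
r^1 = 2/3; r^4 = 16/81
P = (1 - 2/3) / (1 - 16/81) = 1/3 / 65/81 = 27/65

Answer: 27/65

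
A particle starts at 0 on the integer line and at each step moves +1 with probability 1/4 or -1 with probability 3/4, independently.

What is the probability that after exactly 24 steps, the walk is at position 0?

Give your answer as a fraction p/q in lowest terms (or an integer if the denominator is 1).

To be at 0 after 24 steps: need exactly 12 steps of +1 and 12 of -1.
Number of such sequences: C(24,12) = 2704156
Each has probability (1/4)^12 · (3/4)^12 = 531441/281474976710656
P = 2704156 · 531441/281474976710656 = 359274842199/70368744177664

Answer: 359274842199/70368744177664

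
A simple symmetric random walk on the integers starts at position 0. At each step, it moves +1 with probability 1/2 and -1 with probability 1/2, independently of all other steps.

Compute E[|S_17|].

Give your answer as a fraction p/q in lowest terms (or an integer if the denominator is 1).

Answer: 109395/32768

Derivation:
S_17 takes values m ≡ 1 (mod 2) with |m| ≤ 17; P(S_17=m) = C(17,(17+m)/2)/2^17.
Total paths: 2^17 = 131072
Distribution: P(S=-17)=1/131072, P(S=-15)=17/131072, P(S=-13)=136/131072, P(S=-11)=680/131072, P(S=-9)=2380/131072, P(S=-7)=6188/131072, P(S=-5)=12376/131072, P(S=-3)=19448/131072, P(S=-1)=24310/131072, P(S=1)=24310/131072, P(S=3)=19448/131072, P(S=5)=12376/131072, P(S=7)=6188/131072, P(S=9)=2380/131072, P(S=11)=680/131072, P(S=13)=136/131072, P(S=15)=17/131072, P(S=17)=1/131072
E[|S_17|] = Σ_m |m|·P(S_17=m) = 437580/131072 = 109395/32768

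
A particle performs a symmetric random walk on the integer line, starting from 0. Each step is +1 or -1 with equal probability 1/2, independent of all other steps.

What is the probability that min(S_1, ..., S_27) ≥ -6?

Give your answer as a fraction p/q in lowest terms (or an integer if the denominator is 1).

Answer: 109396395/134217728

Derivation:
Let f(t,s) = #length-t paths at position s with S_1..S_t all ≥ -6.
f(t,s) = f(t-1,s-1) + f(t-1,s+1) for s ≥ -6; f(t,s) = 0 for s < -6.
t=0: f(0,0)=1
t=1: f(1,-1)=1 f(1,1)=1
t=2: f(2,-2)=1 f(2,0)=2 f(2,2)=1
t=3: f(3,-3)=1 f(3,-1)=3 f(3,1)=3 f(3,3)=1
t=4: f(4,-4)=1 f(4,-2)=4 f(4,0)=6 f(4,2)=4 f(4,4)=1
t=5: f(5,-5)=1 f(5,-3)=5 f(5,-1)=10 f(5,1)=10 f(5,3)=5 f(5,5)=1
t=6: f(6,-6)=1 f(6,-4)=6 f(6,-2)=15 f(6,0)=20 f(6,2)=15 f(6,4)=6 f(6,6)=1
t=7: f(7,-5)=7 f(7,-3)=21 f(7,-1)=35 f(7,1)=35 f(7,3)=21 f(7,5)=7 f(7,7)=1
t=8: f(8,-6)=7 f(8,-4)=28 f(8,-2)=56 f(8,0)=70 f(8,2)=56 f(8,4)=28 f(8,6)=8 f(8,8)=1
t=9: f(9,-5)=35 f(9,-3)=84 f(9,-1)=126 f(9,1)=126 f(9,3)=84 f(9,5)=36 f(9,7)=9 f(9,9)=1
t=10: f(10,-6)=35 f(10,-4)=119 f(10,-2)=210 f(10,0)=252 f(10,2)=210 f(10,4)=120 f(10,6)=45 f(10,8)=10 f(10,10)=1
t=11: f(11,-5)=154 f(11,-3)=329 f(11,-1)=462 f(11,1)=462 f(11,3)=330 f(11,5)=165 f(11,7)=55 f(11,9)=11 f(11,11)=1
t=12: f(12,-6)=154 f(12,-4)=483 f(12,-2)=791 f(12,0)=924 f(12,2)=792 f(12,4)=495 f(12,6)=220 f(12,8)=66 f(12,10)=12 f(12,12)=1
t=13: f(13,-5)=637 f(13,-3)=1274 f(13,-1)=1715 f(13,1)=1716 f(13,3)=1287 f(13,5)=715 f(13,7)=286 f(13,9)=78 f(13,11)=13 f(13,13)=1
t=14: f(14,-6)=637 f(14,-4)=1911 f(14,-2)=2989 f(14,0)=3431 f(14,2)=3003 f(14,4)=2002 f(14,6)=1001 f(14,8)=364 f(14,10)=91 f(14,12)=14 f(14,14)=1
t=15: f(15,-5)=2548 f(15,-3)=4900 f(15,-1)=6420 f(15,1)=6434 f(15,3)=5005 f(15,5)=3003 f(15,7)=1365 f(15,9)=455 f(15,11)=105 f(15,13)=15 f(15,15)=1
t=16: f(16,-6)=2548 f(16,-4)=7448 f(16,-2)=11320 f(16,0)=12854 f(16,2)=11439 f(16,4)=8008 f(16,6)=4368 f(16,8)=1820 f(16,10)=560 f(16,12)=120 f(16,14)=16 f(16,16)=1
t=17: f(17,-5)=9996 f(17,-3)=18768 f(17,-1)=24174 f(17,1)=24293 f(17,3)=19447 f(17,5)=12376 f(17,7)=6188 f(17,9)=2380 f(17,11)=680 f(17,13)=136 f(17,15)=17 f(17,17)=1
t=18: f(18,-6)=9996 f(18,-4)=28764 f(18,-2)=42942 f(18,0)=48467 f(18,2)=43740 f(18,4)=31823 f(18,6)=18564 f(18,8)=8568 f(18,10)=3060 f(18,12)=816 f(18,14)=153 f(18,16)=18 f(18,18)=1
t=19: f(19,-5)=38760 f(19,-3)=71706 f(19,-1)=91409 f(19,1)=92207 f(19,3)=75563 f(19,5)=50387 f(19,7)=27132 f(19,9)=11628 f(19,11)=3876 f(19,13)=969 f(19,15)=171 f(19,17)=19 f(19,19)=1
t=20: f(20,-6)=38760 f(20,-4)=110466 f(20,-2)=163115 f(20,0)=183616 f(20,2)=167770 f(20,4)=125950 f(20,6)=77519 f(20,8)=38760 f(20,10)=15504 f(20,12)=4845 f(20,14)=1140 f(20,16)=190 f(20,18)=20 f(20,20)=1
t=21: f(21,-5)=149226 f(21,-3)=273581 f(21,-1)=346731 f(21,1)=351386 f(21,3)=293720 f(21,5)=203469 f(21,7)=116279 f(21,9)=54264 f(21,11)=20349 f(21,13)=5985 f(21,15)=1330 f(21,17)=210 f(21,19)=21 f(21,21)=1
t=22: f(22,-6)=149226 f(22,-4)=422807 f(22,-2)=620312 f(22,0)=698117 f(22,2)=645106 f(22,4)=497189 f(22,6)=319748 f(22,8)=170543 f(22,10)=74613 f(22,12)=26334 f(22,14)=7315 f(22,16)=1540 f(22,18)=231 f(22,20)=22 f(22,22)=1
t=23: f(23,-5)=572033 f(23,-3)=1043119 f(23,-1)=1318429 f(23,1)=1343223 f(23,3)=1142295 f(23,5)=816937 f(23,7)=490291 f(23,9)=245156 f(23,11)=100947 f(23,13)=33649 f(23,15)=8855 f(23,17)=1771 f(23,19)=253 f(23,21)=23 f(23,23)=1
t=24: f(24,-6)=572033 f(24,-4)=1615152 f(24,-2)=2361548 f(24,0)=2661652 f(24,2)=2485518 f(24,4)=1959232 f(24,6)=1307228 f(24,8)=735447 f(24,10)=346103 f(24,12)=134596 f(24,14)=42504 f(24,16)=10626 f(24,18)=2024 f(24,20)=276 f(24,22)=24 f(24,24)=1
t=25: f(25,-5)=2187185 f(25,-3)=3976700 f(25,-1)=5023200 f(25,1)=5147170 f(25,3)=4444750 f(25,5)=3266460 f(25,7)=2042675 f(25,9)=1081550 f(25,11)=480699 f(25,13)=177100 f(25,15)=53130 f(25,17)=12650 f(25,19)=2300 f(25,21)=300 f(25,23)=25 f(25,25)=1
t=26: f(26,-6)=2187185 f(26,-4)=6163885 f(26,-2)=8999900 f(26,0)=10170370 f(26,2)=9591920 f(26,4)=7711210 f(26,6)=5309135 f(26,8)=3124225 f(26,10)=1562249 f(26,12)=657799 f(26,14)=230230 f(26,16)=65780 f(26,18)=14950 f(26,20)=2600 f(26,22)=325 f(26,24)=26 f(26,26)=1
t=27: f(27,-5)=8351070 f(27,-3)=15163785 f(27,-1)=19170270 f(27,1)=19762290 f(27,3)=17303130 f(27,5)=13020345 f(27,7)=8433360 f(27,9)=4686474 f(27,11)=2220048 f(27,13)=888029 f(27,15)=296010 f(27,17)=80730 f(27,19)=17550 f(27,21)=2925 f(27,23)=351 f(27,25)=27 f(27,27)=1
Σ_s f(27,s) = 109396395
P = 109396395/134217728 = 109396395/134217728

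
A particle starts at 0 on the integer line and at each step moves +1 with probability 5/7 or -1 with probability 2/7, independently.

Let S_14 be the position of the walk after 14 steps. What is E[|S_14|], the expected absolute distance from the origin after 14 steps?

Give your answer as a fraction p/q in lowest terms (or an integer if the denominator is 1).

S_14 takes values m ≡ 0 (mod 2) with |m| ≤ 14; P(S_14=m) = C(14,(14+m)/2) · (5/7)^((14+m)/2) · (2/7)^((14-m)/2).
Distribution: P(S=-14)=16384/678223072849, P(S=-12)=81920/96889010407, P(S=-10)=1331200/96889010407, P(S=-8)=13312000/96889010407, P(S=-6)=91520000/96889010407, P(S=-4)=457600000/96889010407, P(S=-2)=1716000000/96889010407, P(S=0)=34320000000/678223072849, P(S=2)=10725000000/96889010407, P(S=4)=17875000000/96889010407, P(S=6)=22343750000/96889010407, P(S=8)=20312500000/96889010407, P(S=10)=12695312500/96889010407, P(S=12)=4882812500/96889010407, P(S=14)=6103515625/678223072849
E[|S_14|] = Σ_m |m|·P(S_14=m) = 593198750058/96889010407

Answer: 593198750058/96889010407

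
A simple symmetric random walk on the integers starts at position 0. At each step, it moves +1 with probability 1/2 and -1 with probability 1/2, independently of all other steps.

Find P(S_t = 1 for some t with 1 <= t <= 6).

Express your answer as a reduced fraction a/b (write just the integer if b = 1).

Count via complement. Let g(t,s) = #length-t paths at position s with S_1..S_t all ≠ 1.
g(t,s) = g(t-1,s-1) + g(t-1,s+1) for s ≠ 1; g(t,1) = 0.
t=0: g(0,0)=1
t=1: g(1,-1)=1
t=2: g(2,-2)=1 g(2,0)=1
t=3: g(3,-3)=1 g(3,-1)=2
t=4: g(4,-4)=1 g(4,-2)=3 g(4,0)=2
t=5: g(5,-5)=1 g(5,-3)=4 g(5,-1)=5
t=6: g(6,-6)=1 g(6,-4)=5 g(6,-2)=9 g(6,0)=5
Paths never hitting 1: Σ_s g(6,s) = 20
Paths hitting 1: 2^6 - 20 = 44
P = 44/64 = 11/16

Answer: 11/16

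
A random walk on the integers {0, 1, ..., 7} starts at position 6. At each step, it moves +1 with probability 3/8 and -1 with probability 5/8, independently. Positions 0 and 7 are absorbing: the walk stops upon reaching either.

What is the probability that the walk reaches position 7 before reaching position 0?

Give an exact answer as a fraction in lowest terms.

Biased walk: p = 3/8, q = 5/8, r = q/p = 5/3
Gambler's ruin: P(hit 7 before 0 | start at 6) = (1 - r^a)/(1 - r^N)
r^6 = 15625/729; r^7 = 78125/2187
P = (1 - 15625/729) / (1 - 78125/2187) = -14896/729 / -75938/2187 = 22344/37969

Answer: 22344/37969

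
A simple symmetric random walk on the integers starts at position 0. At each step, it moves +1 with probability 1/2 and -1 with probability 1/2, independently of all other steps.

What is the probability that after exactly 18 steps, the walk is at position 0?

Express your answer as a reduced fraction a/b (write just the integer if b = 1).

To return to 0 after 18 steps: need exactly 9 steps of +1 and 9 of -1.
Favorable paths: C(18,9) = 48620
Total paths: 2^18 = 262144
P = 48620/262144 = 12155/65536

Answer: 12155/65536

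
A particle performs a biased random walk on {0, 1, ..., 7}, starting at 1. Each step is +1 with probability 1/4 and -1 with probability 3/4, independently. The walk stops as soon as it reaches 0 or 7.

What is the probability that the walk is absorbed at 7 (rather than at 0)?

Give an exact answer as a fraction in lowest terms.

Biased walk: p = 1/4, q = 3/4, r = q/p = 3
Gambler's ruin: P(hit 7 before 0 | start at 1) = (1 - r^a)/(1 - r^N)
r^1 = 3; r^7 = 2187
P = (1 - 3) / (1 - 2187) = -2 / -2186 = 1/1093

Answer: 1/1093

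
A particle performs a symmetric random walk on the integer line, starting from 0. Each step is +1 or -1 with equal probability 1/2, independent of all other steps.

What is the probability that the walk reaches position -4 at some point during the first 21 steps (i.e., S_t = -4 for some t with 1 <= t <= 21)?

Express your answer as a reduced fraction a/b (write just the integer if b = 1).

Answer: 200965/524288

Derivation:
Count via complement. Let g(t,s) = #length-t paths at position s with S_1..S_t all ≠ -4.
g(t,s) = g(t-1,s-1) + g(t-1,s+1) for s ≠ -4; g(t,-4) = 0.
t=0: g(0,0)=1
t=1: g(1,-1)=1 g(1,1)=1
t=2: g(2,-2)=1 g(2,0)=2 g(2,2)=1
t=3: g(3,-3)=1 g(3,-1)=3 g(3,1)=3 g(3,3)=1
t=4: g(4,-2)=4 g(4,0)=6 g(4,2)=4 g(4,4)=1
t=5: g(5,-3)=4 g(5,-1)=10 g(5,1)=10 g(5,3)=5 g(5,5)=1
t=6: g(6,-2)=14 g(6,0)=20 g(6,2)=15 g(6,4)=6 g(6,6)=1
t=7: g(7,-3)=14 g(7,-1)=34 g(7,1)=35 g(7,3)=21 g(7,5)=7 g(7,7)=1
t=8: g(8,-2)=48 g(8,0)=69 g(8,2)=56 g(8,4)=28 g(8,6)=8 g(8,8)=1
t=9: g(9,-3)=48 g(9,-1)=117 g(9,1)=125 g(9,3)=84 g(9,5)=36 g(9,7)=9 g(9,9)=1
t=10: g(10,-2)=165 g(10,0)=242 g(10,2)=209 g(10,4)=120 g(10,6)=45 g(10,8)=10 g(10,10)=1
t=11: g(11,-3)=165 g(11,-1)=407 g(11,1)=451 g(11,3)=329 g(11,5)=165 g(11,7)=55 g(11,9)=11 g(11,11)=1
t=12: g(12,-2)=572 g(12,0)=858 g(12,2)=780 g(12,4)=494 g(12,6)=220 g(12,8)=66 g(12,10)=12 g(12,12)=1
t=13: g(13,-3)=572 g(13,-1)=1430 g(13,1)=1638 g(13,3)=1274 g(13,5)=714 g(13,7)=286 g(13,9)=78 g(13,11)=13 g(13,13)=1
t=14: g(14,-2)=2002 g(14,0)=3068 g(14,2)=2912 g(14,4)=1988 g(14,6)=1000 g(14,8)=364 g(14,10)=91 g(14,12)=14 g(14,14)=1
t=15: g(15,-3)=2002 g(15,-1)=5070 g(15,1)=5980 g(15,3)=4900 g(15,5)=2988 g(15,7)=1364 g(15,9)=455 g(15,11)=105 g(15,13)=15 g(15,15)=1
t=16: g(16,-2)=7072 g(16,0)=11050 g(16,2)=10880 g(16,4)=7888 g(16,6)=4352 g(16,8)=1819 g(16,10)=560 g(16,12)=120 g(16,14)=16 g(16,16)=1
t=17: g(17,-3)=7072 g(17,-1)=18122 g(17,1)=21930 g(17,3)=18768 g(17,5)=12240 g(17,7)=6171 g(17,9)=2379 g(17,11)=680 g(17,13)=136 g(17,15)=17 g(17,17)=1
t=18: g(18,-2)=25194 g(18,0)=40052 g(18,2)=40698 g(18,4)=31008 g(18,6)=18411 g(18,8)=8550 g(18,10)=3059 g(18,12)=816 g(18,14)=153 g(18,16)=18 g(18,18)=1
t=19: g(19,-3)=25194 g(19,-1)=65246 g(19,1)=80750 g(19,3)=71706 g(19,5)=49419 g(19,7)=26961 g(19,9)=11609 g(19,11)=3875 g(19,13)=969 g(19,15)=171 g(19,17)=19 g(19,19)=1
t=20: g(20,-2)=90440 g(20,0)=145996 g(20,2)=152456 g(20,4)=121125 g(20,6)=76380 g(20,8)=38570 g(20,10)=15484 g(20,12)=4844 g(20,14)=1140 g(20,16)=190 g(20,18)=20 g(20,20)=1
t=21: g(21,-3)=90440 g(21,-1)=236436 g(21,1)=298452 g(21,3)=273581 g(21,5)=197505 g(21,7)=114950 g(21,9)=54054 g(21,11)=20328 g(21,13)=5984 g(21,15)=1330 g(21,17)=210 g(21,19)=21 g(21,21)=1
Paths never hitting -4: Σ_s g(21,s) = 1293292
Paths hitting -4: 2^21 - 1293292 = 803860
P = 803860/2097152 = 200965/524288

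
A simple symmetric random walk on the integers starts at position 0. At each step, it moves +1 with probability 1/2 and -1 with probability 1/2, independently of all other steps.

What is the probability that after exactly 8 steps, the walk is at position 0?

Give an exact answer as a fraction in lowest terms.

Answer: 35/128

Derivation:
To return to 0 after 8 steps: need exactly 4 steps of +1 and 4 of -1.
Favorable paths: C(8,4) = 70
Total paths: 2^8 = 256
P = 70/256 = 35/128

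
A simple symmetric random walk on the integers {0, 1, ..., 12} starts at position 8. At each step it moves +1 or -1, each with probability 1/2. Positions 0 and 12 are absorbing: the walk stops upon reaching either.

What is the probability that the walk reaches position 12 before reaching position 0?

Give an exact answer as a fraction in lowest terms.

Symmetric walk (p = 1/2): the harmonic-function argument gives P(hit 12 before 0 | start at 8) = a/N.
P = 8/12 = 2/3

Answer: 2/3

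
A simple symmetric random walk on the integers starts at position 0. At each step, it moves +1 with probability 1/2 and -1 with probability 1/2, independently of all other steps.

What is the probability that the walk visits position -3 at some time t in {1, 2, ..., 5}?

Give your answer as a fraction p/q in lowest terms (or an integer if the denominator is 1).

Answer: 7/32

Derivation:
Count via complement. Let g(t,s) = #length-t paths at position s with S_1..S_t all ≠ -3.
g(t,s) = g(t-1,s-1) + g(t-1,s+1) for s ≠ -3; g(t,-3) = 0.
t=0: g(0,0)=1
t=1: g(1,-1)=1 g(1,1)=1
t=2: g(2,-2)=1 g(2,0)=2 g(2,2)=1
t=3: g(3,-1)=3 g(3,1)=3 g(3,3)=1
t=4: g(4,-2)=3 g(4,0)=6 g(4,2)=4 g(4,4)=1
t=5: g(5,-1)=9 g(5,1)=10 g(5,3)=5 g(5,5)=1
Paths never hitting -3: Σ_s g(5,s) = 25
Paths hitting -3: 2^5 - 25 = 7
P = 7/32 = 7/32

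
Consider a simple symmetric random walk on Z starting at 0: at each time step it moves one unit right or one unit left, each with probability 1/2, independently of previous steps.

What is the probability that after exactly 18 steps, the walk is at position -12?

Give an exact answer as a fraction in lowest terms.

Answer: 51/16384

Derivation:
To reach position -12 after 18 steps: need 3 steps of +1 and 15 of -1.
Favorable paths: C(18,3) = 816
Total paths: 2^18 = 262144
P = 816/262144 = 51/16384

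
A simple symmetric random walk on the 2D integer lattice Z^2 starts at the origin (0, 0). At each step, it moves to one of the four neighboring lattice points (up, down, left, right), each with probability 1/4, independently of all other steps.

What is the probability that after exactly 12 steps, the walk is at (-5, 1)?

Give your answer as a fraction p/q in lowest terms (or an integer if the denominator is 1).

Let h be the number of horizontal steps (so 12-h are vertical). To end at (-5,1) need (h-5)/2 right-steps and ((12-h)+1)/2 up-steps.
Sum over h with 5 ≤ h ≤ 11, h ≡ 1 (mod 2), 12-h ≡ 1 (mod 2):
h=5: C(12,5)·C(5,0)·C(7,4) = 792·1·35 = 27720
h=7: C(12,7)·C(7,1)·C(5,3) = 792·7·10 = 55440
h=9: C(12,9)·C(9,2)·C(3,2) = 220·36·3 = 23760
h=11: C(12,11)·C(11,3)·C(1,1) = 12·165·1 = 1980
Total favorable: 108900
Total paths: 4^12 = 16777216
P = 108900/16777216 = 27225/4194304

Answer: 27225/4194304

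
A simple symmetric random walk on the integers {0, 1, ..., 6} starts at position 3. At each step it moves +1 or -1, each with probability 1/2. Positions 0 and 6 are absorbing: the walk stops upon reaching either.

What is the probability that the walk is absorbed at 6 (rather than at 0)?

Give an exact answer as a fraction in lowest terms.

Answer: 1/2

Derivation:
Symmetric walk (p = 1/2): the harmonic-function argument gives P(hit 6 before 0 | start at 3) = a/N.
P = 3/6 = 1/2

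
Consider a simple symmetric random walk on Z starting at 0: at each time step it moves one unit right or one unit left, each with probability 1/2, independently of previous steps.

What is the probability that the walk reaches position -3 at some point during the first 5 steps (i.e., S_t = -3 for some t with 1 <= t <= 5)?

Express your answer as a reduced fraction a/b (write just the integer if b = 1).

Answer: 7/32

Derivation:
Count via complement. Let g(t,s) = #length-t paths at position s with S_1..S_t all ≠ -3.
g(t,s) = g(t-1,s-1) + g(t-1,s+1) for s ≠ -3; g(t,-3) = 0.
t=0: g(0,0)=1
t=1: g(1,-1)=1 g(1,1)=1
t=2: g(2,-2)=1 g(2,0)=2 g(2,2)=1
t=3: g(3,-1)=3 g(3,1)=3 g(3,3)=1
t=4: g(4,-2)=3 g(4,0)=6 g(4,2)=4 g(4,4)=1
t=5: g(5,-1)=9 g(5,1)=10 g(5,3)=5 g(5,5)=1
Paths never hitting -3: Σ_s g(5,s) = 25
Paths hitting -3: 2^5 - 25 = 7
P = 7/32 = 7/32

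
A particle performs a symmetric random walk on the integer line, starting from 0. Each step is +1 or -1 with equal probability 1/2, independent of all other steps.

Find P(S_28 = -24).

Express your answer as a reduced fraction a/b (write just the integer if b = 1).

Answer: 189/134217728

Derivation:
To reach position -24 after 28 steps: need 2 steps of +1 and 26 of -1.
Favorable paths: C(28,2) = 378
Total paths: 2^28 = 268435456
P = 378/268435456 = 189/134217728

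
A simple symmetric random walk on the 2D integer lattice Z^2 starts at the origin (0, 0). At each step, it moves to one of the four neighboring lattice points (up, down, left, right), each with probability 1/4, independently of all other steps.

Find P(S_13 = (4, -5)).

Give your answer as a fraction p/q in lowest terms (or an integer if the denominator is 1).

Answer: 16731/8388608

Derivation:
Let h be the number of horizontal steps (so 13-h are vertical). To end at (4,-5) need (h+4)/2 right-steps and ((13-h)-5)/2 up-steps.
Sum over h with 4 ≤ h ≤ 8, h ≡ 0 (mod 2), 13-h ≡ 1 (mod 2):
h=4: C(13,4)·C(4,4)·C(9,2) = 715·1·36 = 25740
h=6: C(13,6)·C(6,5)·C(7,1) = 1716·6·7 = 72072
h=8: C(13,8)·C(8,6)·C(5,0) = 1287·28·1 = 36036
Total favorable: 133848
Total paths: 4^13 = 67108864
P = 133848/67108864 = 16731/8388608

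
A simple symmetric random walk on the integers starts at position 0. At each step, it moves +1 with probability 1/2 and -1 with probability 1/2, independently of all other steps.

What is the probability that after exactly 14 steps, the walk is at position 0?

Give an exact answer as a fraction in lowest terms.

To return to 0 after 14 steps: need exactly 7 steps of +1 and 7 of -1.
Favorable paths: C(14,7) = 3432
Total paths: 2^14 = 16384
P = 3432/16384 = 429/2048

Answer: 429/2048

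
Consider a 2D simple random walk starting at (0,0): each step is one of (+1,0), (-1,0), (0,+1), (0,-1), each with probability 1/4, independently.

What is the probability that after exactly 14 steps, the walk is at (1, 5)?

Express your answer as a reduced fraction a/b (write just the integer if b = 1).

Let h be the number of horizontal steps (so 14-h are vertical). To end at (1,5) need (h+1)/2 right-steps and ((14-h)+5)/2 up-steps.
Sum over h with 1 ≤ h ≤ 9, h ≡ 1 (mod 2), 14-h ≡ 1 (mod 2):
h=1: C(14,1)·C(1,1)·C(13,9) = 14·1·715 = 10010
h=3: C(14,3)·C(3,2)·C(11,8) = 364·3·165 = 180180
h=5: C(14,5)·C(5,3)·C(9,7) = 2002·10·36 = 720720
h=7: C(14,7)·C(7,4)·C(7,6) = 3432·35·7 = 840840
h=9: C(14,9)·C(9,5)·C(5,5) = 2002·126·1 = 252252
Total favorable: 2004002
Total paths: 4^14 = 268435456
P = 2004002/268435456 = 1002001/134217728

Answer: 1002001/134217728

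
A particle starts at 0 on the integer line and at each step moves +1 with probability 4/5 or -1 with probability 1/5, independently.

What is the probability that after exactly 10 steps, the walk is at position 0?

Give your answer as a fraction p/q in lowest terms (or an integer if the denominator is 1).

Answer: 258048/9765625

Derivation:
To be at 0 after 10 steps: need exactly 5 steps of +1 and 5 of -1.
Number of such sequences: C(10,5) = 252
Each has probability (4/5)^5 · (1/5)^5 = 1024/9765625
P = 252 · 1024/9765625 = 258048/9765625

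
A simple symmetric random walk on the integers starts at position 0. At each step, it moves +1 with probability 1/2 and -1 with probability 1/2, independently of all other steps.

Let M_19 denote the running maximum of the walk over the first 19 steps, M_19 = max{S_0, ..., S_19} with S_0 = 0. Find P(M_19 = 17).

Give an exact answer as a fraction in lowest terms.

Let M_19 = max(S_0,...,S_19). Use the reflection principle: for j ≥ 1, #{paths with M_19 ≥ j} = #{S_19 ≥ j} + #{S_19 ≥ j+1}.
By reflection, #{M_19 ≥ 17} = #{S_19 ≥ 17} + #{S_19 ≥ 18} = 20 + 1 = 21.
#{M_19 ≥ 18} = #{S_19 ≥ 18} + #{S_19 ≥ 19} = 1 + 1 = 2.
#{M_19 = 17} = 21 - 2 = 19.
P(M_19 = 17) = 19/524288 = 19/524288

Answer: 19/524288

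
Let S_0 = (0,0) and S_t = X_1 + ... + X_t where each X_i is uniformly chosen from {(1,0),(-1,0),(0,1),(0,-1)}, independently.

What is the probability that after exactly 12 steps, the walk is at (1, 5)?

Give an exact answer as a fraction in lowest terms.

Answer: 27225/4194304

Derivation:
Let h be the number of horizontal steps (so 12-h are vertical). To end at (1,5) need (h+1)/2 right-steps and ((12-h)+5)/2 up-steps.
Sum over h with 1 ≤ h ≤ 7, h ≡ 1 (mod 2), 12-h ≡ 1 (mod 2):
h=1: C(12,1)·C(1,1)·C(11,8) = 12·1·165 = 1980
h=3: C(12,3)·C(3,2)·C(9,7) = 220·3·36 = 23760
h=5: C(12,5)·C(5,3)·C(7,6) = 792·10·7 = 55440
h=7: C(12,7)·C(7,4)·C(5,5) = 792·35·1 = 27720
Total favorable: 108900
Total paths: 4^12 = 16777216
P = 108900/16777216 = 27225/4194304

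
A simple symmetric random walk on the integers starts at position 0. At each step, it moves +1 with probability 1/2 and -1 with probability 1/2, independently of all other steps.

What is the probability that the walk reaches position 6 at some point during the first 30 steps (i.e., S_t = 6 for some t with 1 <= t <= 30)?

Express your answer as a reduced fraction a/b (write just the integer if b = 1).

Count via complement. Let g(t,s) = #length-t paths at position s with S_1..S_t all ≠ 6.
g(t,s) = g(t-1,s-1) + g(t-1,s+1) for s ≠ 6; g(t,6) = 0.
t=0: g(0,0)=1
t=1: g(1,-1)=1 g(1,1)=1
t=2: g(2,-2)=1 g(2,0)=2 g(2,2)=1
t=3: g(3,-3)=1 g(3,-1)=3 g(3,1)=3 g(3,3)=1
t=4: g(4,-4)=1 g(4,-2)=4 g(4,0)=6 g(4,2)=4 g(4,4)=1
t=5: g(5,-5)=1 g(5,-3)=5 g(5,-1)=10 g(5,1)=10 g(5,3)=5 g(5,5)=1
t=6: g(6,-6)=1 g(6,-4)=6 g(6,-2)=15 g(6,0)=20 g(6,2)=15 g(6,4)=6
t=7: g(7,-7)=1 g(7,-5)=7 g(7,-3)=21 g(7,-1)=35 g(7,1)=35 g(7,3)=21 g(7,5)=6
t=8: g(8,-8)=1 g(8,-6)=8 g(8,-4)=28 g(8,-2)=56 g(8,0)=70 g(8,2)=56 g(8,4)=27
t=9: g(9,-9)=1 g(9,-7)=9 g(9,-5)=36 g(9,-3)=84 g(9,-1)=126 g(9,1)=126 g(9,3)=83 g(9,5)=27
t=10: g(10,-10)=1 g(10,-8)=10 g(10,-6)=45 g(10,-4)=120 g(10,-2)=210 g(10,0)=252 g(10,2)=209 g(10,4)=110
t=11: g(11,-11)=1 g(11,-9)=11 g(11,-7)=55 g(11,-5)=165 g(11,-3)=330 g(11,-1)=462 g(11,1)=461 g(11,3)=319 g(11,5)=110
t=12: g(12,-12)=1 g(12,-10)=12 g(12,-8)=66 g(12,-6)=220 g(12,-4)=495 g(12,-2)=792 g(12,0)=923 g(12,2)=780 g(12,4)=429
t=13: g(13,-13)=1 g(13,-11)=13 g(13,-9)=78 g(13,-7)=286 g(13,-5)=715 g(13,-3)=1287 g(13,-1)=1715 g(13,1)=1703 g(13,3)=1209 g(13,5)=429
t=14: g(14,-14)=1 g(14,-12)=14 g(14,-10)=91 g(14,-8)=364 g(14,-6)=1001 g(14,-4)=2002 g(14,-2)=3002 g(14,0)=3418 g(14,2)=2912 g(14,4)=1638
t=15: g(15,-15)=1 g(15,-13)=15 g(15,-11)=105 g(15,-9)=455 g(15,-7)=1365 g(15,-5)=3003 g(15,-3)=5004 g(15,-1)=6420 g(15,1)=6330 g(15,3)=4550 g(15,5)=1638
t=16: g(16,-16)=1 g(16,-14)=16 g(16,-12)=120 g(16,-10)=560 g(16,-8)=1820 g(16,-6)=4368 g(16,-4)=8007 g(16,-2)=11424 g(16,0)=12750 g(16,2)=10880 g(16,4)=6188
t=17: g(17,-17)=1 g(17,-15)=17 g(17,-13)=136 g(17,-11)=680 g(17,-9)=2380 g(17,-7)=6188 g(17,-5)=12375 g(17,-3)=19431 g(17,-1)=24174 g(17,1)=23630 g(17,3)=17068 g(17,5)=6188
t=18: g(18,-18)=1 g(18,-16)=18 g(18,-14)=153 g(18,-12)=816 g(18,-10)=3060 g(18,-8)=8568 g(18,-6)=18563 g(18,-4)=31806 g(18,-2)=43605 g(18,0)=47804 g(18,2)=40698 g(18,4)=23256
t=19: g(19,-19)=1 g(19,-17)=19 g(19,-15)=171 g(19,-13)=969 g(19,-11)=3876 g(19,-9)=11628 g(19,-7)=27131 g(19,-5)=50369 g(19,-3)=75411 g(19,-1)=91409 g(19,1)=88502 g(19,3)=63954 g(19,5)=23256
t=20: g(20,-20)=1 g(20,-18)=20 g(20,-16)=190 g(20,-14)=1140 g(20,-12)=4845 g(20,-10)=15504 g(20,-8)=38759 g(20,-6)=77500 g(20,-4)=125780 g(20,-2)=166820 g(20,0)=179911 g(20,2)=152456 g(20,4)=87210
t=21: g(21,-21)=1 g(21,-19)=21 g(21,-17)=210 g(21,-15)=1330 g(21,-13)=5985 g(21,-11)=20349 g(21,-9)=54263 g(21,-7)=116259 g(21,-5)=203280 g(21,-3)=292600 g(21,-1)=346731 g(21,1)=332367 g(21,3)=239666 g(21,5)=87210
t=22: g(22,-22)=1 g(22,-20)=22 g(22,-18)=231 g(22,-16)=1540 g(22,-14)=7315 g(22,-12)=26334 g(22,-10)=74612 g(22,-8)=170522 g(22,-6)=319539 g(22,-4)=495880 g(22,-2)=639331 g(22,0)=679098 g(22,2)=572033 g(22,4)=326876
t=23: g(23,-23)=1 g(23,-21)=23 g(23,-19)=253 g(23,-17)=1771 g(23,-15)=8855 g(23,-13)=33649 g(23,-11)=100946 g(23,-9)=245134 g(23,-7)=490061 g(23,-5)=815419 g(23,-3)=1135211 g(23,-1)=1318429 g(23,1)=1251131 g(23,3)=898909 g(23,5)=326876
t=24: g(24,-24)=1 g(24,-22)=24 g(24,-20)=276 g(24,-18)=2024 g(24,-16)=10626 g(24,-14)=42504 g(24,-12)=134595 g(24,-10)=346080 g(24,-8)=735195 g(24,-6)=1305480 g(24,-4)=1950630 g(24,-2)=2453640 g(24,0)=2569560 g(24,2)=2150040 g(24,4)=1225785
t=25: g(25,-25)=1 g(25,-23)=25 g(25,-21)=300 g(25,-19)=2300 g(25,-17)=12650 g(25,-15)=53130 g(25,-13)=177099 g(25,-11)=480675 g(25,-9)=1081275 g(25,-7)=2040675 g(25,-5)=3256110 g(25,-3)=4404270 g(25,-1)=5023200 g(25,1)=4719600 g(25,3)=3375825 g(25,5)=1225785
t=26: g(26,-26)=1 g(26,-24)=26 g(26,-22)=325 g(26,-20)=2600 g(26,-18)=14950 g(26,-16)=65780 g(26,-14)=230229 g(26,-12)=657774 g(26,-10)=1561950 g(26,-8)=3121950 g(26,-6)=5296785 g(26,-4)=7660380 g(26,-2)=9427470 g(26,0)=9742800 g(26,2)=8095425 g(26,4)=4601610
t=27: g(27,-27)=1 g(27,-25)=27 g(27,-23)=351 g(27,-21)=2925 g(27,-19)=17550 g(27,-17)=80730 g(27,-15)=296009 g(27,-13)=888003 g(27,-11)=2219724 g(27,-9)=4683900 g(27,-7)=8418735 g(27,-5)=12957165 g(27,-3)=17087850 g(27,-1)=19170270 g(27,1)=17838225 g(27,3)=12697035 g(27,5)=4601610
t=28: g(28,-28)=1 g(28,-26)=28 g(28,-24)=378 g(28,-22)=3276 g(28,-20)=20475 g(28,-18)=98280 g(28,-16)=376739 g(28,-14)=1184012 g(28,-12)=3107727 g(28,-10)=6903624 g(28,-8)=13102635 g(28,-6)=21375900 g(28,-4)=30045015 g(28,-2)=36258120 g(28,0)=37008495 g(28,2)=30535260 g(28,4)=17298645
t=29: g(29,-29)=1 g(29,-27)=29 g(29,-25)=406 g(29,-23)=3654 g(29,-21)=23751 g(29,-19)=118755 g(29,-17)=475019 g(29,-15)=1560751 g(29,-13)=4291739 g(29,-11)=10011351 g(29,-9)=20006259 g(29,-7)=34478535 g(29,-5)=51420915 g(29,-3)=66303135 g(29,-1)=73266615 g(29,1)=67543755 g(29,3)=47833905 g(29,5)=17298645
t=30: g(30,-30)=1 g(30,-28)=30 g(30,-26)=435 g(30,-24)=4060 g(30,-22)=27405 g(30,-20)=142506 g(30,-18)=593774 g(30,-16)=2035770 g(30,-14)=5852490 g(30,-12)=14303090 g(30,-10)=30017610 g(30,-8)=54484794 g(30,-6)=85899450 g(30,-4)=117724050 g(30,-2)=139569750 g(30,0)=140810370 g(30,2)=115377660 g(30,4)=65132550
Paths never hitting 6: Σ_s g(30,s) = 771975795
Paths hitting 6: 2^30 - 771975795 = 301766029
P = 301766029/1073741824 = 301766029/1073741824

Answer: 301766029/1073741824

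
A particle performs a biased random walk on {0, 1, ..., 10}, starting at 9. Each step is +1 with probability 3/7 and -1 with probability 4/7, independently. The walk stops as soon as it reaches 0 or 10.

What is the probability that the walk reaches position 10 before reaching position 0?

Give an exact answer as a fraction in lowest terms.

Biased walk: p = 3/7, q = 4/7, r = q/p = 4/3
Gambler's ruin: P(hit 10 before 0 | start at 9) = (1 - r^a)/(1 - r^N)
r^9 = 262144/19683; r^10 = 1048576/59049
P = (1 - 262144/19683) / (1 - 1048576/59049) = -242461/19683 / -989527/59049 = 727383/989527

Answer: 727383/989527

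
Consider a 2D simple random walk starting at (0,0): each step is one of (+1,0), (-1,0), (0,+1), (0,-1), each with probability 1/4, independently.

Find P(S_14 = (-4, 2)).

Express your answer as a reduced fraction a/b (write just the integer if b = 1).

Let h be the number of horizontal steps (so 14-h are vertical). To end at (-4,2) need (h-4)/2 right-steps and ((14-h)+2)/2 up-steps.
Sum over h with 4 ≤ h ≤ 12, h ≡ 0 (mod 2), 14-h ≡ 0 (mod 2):
h=4: C(14,4)·C(4,0)·C(10,6) = 1001·1·210 = 210210
h=6: C(14,6)·C(6,1)·C(8,5) = 3003·6·56 = 1009008
h=8: C(14,8)·C(8,2)·C(6,4) = 3003·28·15 = 1261260
h=10: C(14,10)·C(10,3)·C(4,3) = 1001·120·4 = 480480
h=12: C(14,12)·C(12,4)·C(2,2) = 91·495·1 = 45045
Total favorable: 3006003
Total paths: 4^14 = 268435456
P = 3006003/268435456 = 3006003/268435456

Answer: 3006003/268435456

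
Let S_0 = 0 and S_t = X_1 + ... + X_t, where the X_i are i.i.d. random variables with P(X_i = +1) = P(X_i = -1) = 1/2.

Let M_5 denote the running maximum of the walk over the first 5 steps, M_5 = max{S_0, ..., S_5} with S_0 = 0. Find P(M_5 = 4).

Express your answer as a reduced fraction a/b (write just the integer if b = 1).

Let M_5 = max(S_0,...,S_5). Use the reflection principle: for j ≥ 1, #{paths with M_5 ≥ j} = #{S_5 ≥ j} + #{S_5 ≥ j+1}.
By reflection, #{M_5 ≥ 4} = #{S_5 ≥ 4} + #{S_5 ≥ 5} = 1 + 1 = 2.
#{M_5 ≥ 5} = #{S_5 ≥ 5} + #{S_5 ≥ 6} = 1 + 0 = 1.
#{M_5 = 4} = 2 - 1 = 1.
P(M_5 = 4) = 1/32 = 1/32

Answer: 1/32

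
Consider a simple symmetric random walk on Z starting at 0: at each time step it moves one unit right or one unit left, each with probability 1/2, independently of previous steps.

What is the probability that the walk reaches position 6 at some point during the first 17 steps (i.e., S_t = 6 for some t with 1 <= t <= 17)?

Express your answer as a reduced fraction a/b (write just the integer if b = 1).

Answer: 4701/32768

Derivation:
Count via complement. Let g(t,s) = #length-t paths at position s with S_1..S_t all ≠ 6.
g(t,s) = g(t-1,s-1) + g(t-1,s+1) for s ≠ 6; g(t,6) = 0.
t=0: g(0,0)=1
t=1: g(1,-1)=1 g(1,1)=1
t=2: g(2,-2)=1 g(2,0)=2 g(2,2)=1
t=3: g(3,-3)=1 g(3,-1)=3 g(3,1)=3 g(3,3)=1
t=4: g(4,-4)=1 g(4,-2)=4 g(4,0)=6 g(4,2)=4 g(4,4)=1
t=5: g(5,-5)=1 g(5,-3)=5 g(5,-1)=10 g(5,1)=10 g(5,3)=5 g(5,5)=1
t=6: g(6,-6)=1 g(6,-4)=6 g(6,-2)=15 g(6,0)=20 g(6,2)=15 g(6,4)=6
t=7: g(7,-7)=1 g(7,-5)=7 g(7,-3)=21 g(7,-1)=35 g(7,1)=35 g(7,3)=21 g(7,5)=6
t=8: g(8,-8)=1 g(8,-6)=8 g(8,-4)=28 g(8,-2)=56 g(8,0)=70 g(8,2)=56 g(8,4)=27
t=9: g(9,-9)=1 g(9,-7)=9 g(9,-5)=36 g(9,-3)=84 g(9,-1)=126 g(9,1)=126 g(9,3)=83 g(9,5)=27
t=10: g(10,-10)=1 g(10,-8)=10 g(10,-6)=45 g(10,-4)=120 g(10,-2)=210 g(10,0)=252 g(10,2)=209 g(10,4)=110
t=11: g(11,-11)=1 g(11,-9)=11 g(11,-7)=55 g(11,-5)=165 g(11,-3)=330 g(11,-1)=462 g(11,1)=461 g(11,3)=319 g(11,5)=110
t=12: g(12,-12)=1 g(12,-10)=12 g(12,-8)=66 g(12,-6)=220 g(12,-4)=495 g(12,-2)=792 g(12,0)=923 g(12,2)=780 g(12,4)=429
t=13: g(13,-13)=1 g(13,-11)=13 g(13,-9)=78 g(13,-7)=286 g(13,-5)=715 g(13,-3)=1287 g(13,-1)=1715 g(13,1)=1703 g(13,3)=1209 g(13,5)=429
t=14: g(14,-14)=1 g(14,-12)=14 g(14,-10)=91 g(14,-8)=364 g(14,-6)=1001 g(14,-4)=2002 g(14,-2)=3002 g(14,0)=3418 g(14,2)=2912 g(14,4)=1638
t=15: g(15,-15)=1 g(15,-13)=15 g(15,-11)=105 g(15,-9)=455 g(15,-7)=1365 g(15,-5)=3003 g(15,-3)=5004 g(15,-1)=6420 g(15,1)=6330 g(15,3)=4550 g(15,5)=1638
t=16: g(16,-16)=1 g(16,-14)=16 g(16,-12)=120 g(16,-10)=560 g(16,-8)=1820 g(16,-6)=4368 g(16,-4)=8007 g(16,-2)=11424 g(16,0)=12750 g(16,2)=10880 g(16,4)=6188
t=17: g(17,-17)=1 g(17,-15)=17 g(17,-13)=136 g(17,-11)=680 g(17,-9)=2380 g(17,-7)=6188 g(17,-5)=12375 g(17,-3)=19431 g(17,-1)=24174 g(17,1)=23630 g(17,3)=17068 g(17,5)=6188
Paths never hitting 6: Σ_s g(17,s) = 112268
Paths hitting 6: 2^17 - 112268 = 18804
P = 18804/131072 = 4701/32768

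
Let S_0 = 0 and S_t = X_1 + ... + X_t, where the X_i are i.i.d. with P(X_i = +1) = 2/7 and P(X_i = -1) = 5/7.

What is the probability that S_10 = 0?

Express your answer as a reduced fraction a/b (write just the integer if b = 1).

To be at 0 after 10 steps: need exactly 5 steps of +1 and 5 of -1.
Number of such sequences: C(10,5) = 252
Each has probability (2/7)^5 · (5/7)^5 = 100000/282475249
P = 252 · 100000/282475249 = 3600000/40353607

Answer: 3600000/40353607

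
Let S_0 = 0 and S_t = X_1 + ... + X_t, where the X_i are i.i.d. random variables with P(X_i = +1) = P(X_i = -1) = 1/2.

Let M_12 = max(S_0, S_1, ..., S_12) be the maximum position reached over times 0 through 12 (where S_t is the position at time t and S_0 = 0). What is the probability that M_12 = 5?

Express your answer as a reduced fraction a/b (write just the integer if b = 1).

Answer: 55/1024

Derivation:
Let M_12 = max(S_0,...,S_12). Use the reflection principle: for j ≥ 1, #{paths with M_12 ≥ j} = #{S_12 ≥ j} + #{S_12 ≥ j+1}.
By reflection, #{M_12 ≥ 5} = #{S_12 ≥ 5} + #{S_12 ≥ 6} = 299 + 299 = 598.
#{M_12 ≥ 6} = #{S_12 ≥ 6} + #{S_12 ≥ 7} = 299 + 79 = 378.
#{M_12 = 5} = 598 - 378 = 220.
P(M_12 = 5) = 220/4096 = 55/1024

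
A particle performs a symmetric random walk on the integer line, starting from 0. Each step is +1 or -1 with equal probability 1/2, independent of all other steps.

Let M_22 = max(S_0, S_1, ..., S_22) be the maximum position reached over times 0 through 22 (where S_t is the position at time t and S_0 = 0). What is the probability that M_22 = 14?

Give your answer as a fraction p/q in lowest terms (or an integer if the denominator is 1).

Answer: 7315/4194304

Derivation:
Let M_22 = max(S_0,...,S_22). Use the reflection principle: for j ≥ 1, #{paths with M_22 ≥ j} = #{S_22 ≥ j} + #{S_22 ≥ j+1}.
By reflection, #{M_22 ≥ 14} = #{S_22 ≥ 14} + #{S_22 ≥ 15} = 9109 + 1794 = 10903.
#{M_22 ≥ 15} = #{S_22 ≥ 15} + #{S_22 ≥ 16} = 1794 + 1794 = 3588.
#{M_22 = 14} = 10903 - 3588 = 7315.
P(M_22 = 14) = 7315/4194304 = 7315/4194304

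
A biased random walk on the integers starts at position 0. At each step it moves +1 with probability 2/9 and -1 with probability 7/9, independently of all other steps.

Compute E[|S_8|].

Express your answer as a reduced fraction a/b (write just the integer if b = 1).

S_8 takes values m ≡ 0 (mod 2) with |m| ≤ 8; P(S_8=m) = C(8,(8+m)/2) · (2/9)^((8+m)/2) · (7/9)^((8-m)/2).
Distribution: P(S=-8)=5764801/43046721, P(S=-6)=13176688/43046721, P(S=-4)=13176688/43046721, P(S=-2)=7529536/43046721, P(S=0)=2689120/43046721, P(S=2)=614656/43046721, P(S=4)=87808/43046721, P(S=6)=7168/43046721, P(S=8)=256/43046721
E[|S_8|] = Σ_m |m|·P(S_8=m) = 194569960/43046721

Answer: 194569960/43046721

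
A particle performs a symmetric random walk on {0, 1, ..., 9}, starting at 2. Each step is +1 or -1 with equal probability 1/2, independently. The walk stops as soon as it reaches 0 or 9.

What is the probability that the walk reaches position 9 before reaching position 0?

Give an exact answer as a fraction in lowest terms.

Answer: 2/9

Derivation:
Symmetric walk (p = 1/2): the harmonic-function argument gives P(hit 9 before 0 | start at 2) = a/N.
P = 2/9 = 2/9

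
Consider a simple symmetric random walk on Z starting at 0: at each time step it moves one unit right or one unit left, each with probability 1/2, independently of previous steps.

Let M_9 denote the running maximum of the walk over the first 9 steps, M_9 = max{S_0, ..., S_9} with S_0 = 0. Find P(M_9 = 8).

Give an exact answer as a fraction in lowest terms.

Let M_9 = max(S_0,...,S_9). Use the reflection principle: for j ≥ 1, #{paths with M_9 ≥ j} = #{S_9 ≥ j} + #{S_9 ≥ j+1}.
By reflection, #{M_9 ≥ 8} = #{S_9 ≥ 8} + #{S_9 ≥ 9} = 1 + 1 = 2.
#{M_9 ≥ 9} = #{S_9 ≥ 9} + #{S_9 ≥ 10} = 1 + 0 = 1.
#{M_9 = 8} = 2 - 1 = 1.
P(M_9 = 8) = 1/512 = 1/512

Answer: 1/512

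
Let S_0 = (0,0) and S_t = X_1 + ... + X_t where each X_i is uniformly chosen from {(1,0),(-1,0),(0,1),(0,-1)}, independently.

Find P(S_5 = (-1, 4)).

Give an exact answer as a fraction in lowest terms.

Answer: 5/1024

Derivation:
Let h be the number of horizontal steps (so 5-h are vertical). To end at (-1,4) need (h-1)/2 right-steps and ((5-h)+4)/2 up-steps.
Sum over h with 1 ≤ h ≤ 1, h ≡ 1 (mod 2), 5-h ≡ 0 (mod 2):
h=1: C(5,1)·C(1,0)·C(4,4) = 5·1·1 = 5
Total favorable: 5
Total paths: 4^5 = 1024
P = 5/1024 = 5/1024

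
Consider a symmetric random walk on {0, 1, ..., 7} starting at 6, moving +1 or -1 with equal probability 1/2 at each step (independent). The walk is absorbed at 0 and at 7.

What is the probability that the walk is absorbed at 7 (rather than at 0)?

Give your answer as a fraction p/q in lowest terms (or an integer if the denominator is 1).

Answer: 6/7

Derivation:
Symmetric walk (p = 1/2): the harmonic-function argument gives P(hit 7 before 0 | start at 6) = a/N.
P = 6/7 = 6/7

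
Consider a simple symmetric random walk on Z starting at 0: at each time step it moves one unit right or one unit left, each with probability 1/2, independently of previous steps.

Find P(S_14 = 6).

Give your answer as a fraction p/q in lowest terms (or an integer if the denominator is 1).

To reach position 6 after 14 steps: need 10 steps of +1 and 4 of -1.
Favorable paths: C(14,10) = 1001
Total paths: 2^14 = 16384
P = 1001/16384 = 1001/16384

Answer: 1001/16384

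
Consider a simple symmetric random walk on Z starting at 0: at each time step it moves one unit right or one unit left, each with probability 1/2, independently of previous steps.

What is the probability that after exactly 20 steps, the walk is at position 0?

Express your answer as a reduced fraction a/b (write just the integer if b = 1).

To return to 0 after 20 steps: need exactly 10 steps of +1 and 10 of -1.
Favorable paths: C(20,10) = 184756
Total paths: 2^20 = 1048576
P = 184756/1048576 = 46189/262144

Answer: 46189/262144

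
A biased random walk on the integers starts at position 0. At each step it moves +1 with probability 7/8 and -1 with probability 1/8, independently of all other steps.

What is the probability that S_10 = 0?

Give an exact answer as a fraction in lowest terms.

To be at 0 after 10 steps: need exactly 5 steps of +1 and 5 of -1.
Number of such sequences: C(10,5) = 252
Each has probability (7/8)^5 · (1/8)^5 = 16807/1073741824
P = 252 · 16807/1073741824 = 1058841/268435456

Answer: 1058841/268435456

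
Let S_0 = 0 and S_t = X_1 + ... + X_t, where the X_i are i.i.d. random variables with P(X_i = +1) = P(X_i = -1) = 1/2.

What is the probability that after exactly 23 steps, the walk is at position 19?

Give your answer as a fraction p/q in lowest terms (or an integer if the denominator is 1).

Answer: 253/8388608

Derivation:
To reach position 19 after 23 steps: need 21 steps of +1 and 2 of -1.
Favorable paths: C(23,21) = 253
Total paths: 2^23 = 8388608
P = 253/8388608 = 253/8388608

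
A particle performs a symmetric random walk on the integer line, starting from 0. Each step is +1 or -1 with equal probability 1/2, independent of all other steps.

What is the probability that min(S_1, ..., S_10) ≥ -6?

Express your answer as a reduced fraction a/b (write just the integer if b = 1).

Answer: 501/512

Derivation:
Let f(t,s) = #length-t paths at position s with S_1..S_t all ≥ -6.
f(t,s) = f(t-1,s-1) + f(t-1,s+1) for s ≥ -6; f(t,s) = 0 for s < -6.
t=0: f(0,0)=1
t=1: f(1,-1)=1 f(1,1)=1
t=2: f(2,-2)=1 f(2,0)=2 f(2,2)=1
t=3: f(3,-3)=1 f(3,-1)=3 f(3,1)=3 f(3,3)=1
t=4: f(4,-4)=1 f(4,-2)=4 f(4,0)=6 f(4,2)=4 f(4,4)=1
t=5: f(5,-5)=1 f(5,-3)=5 f(5,-1)=10 f(5,1)=10 f(5,3)=5 f(5,5)=1
t=6: f(6,-6)=1 f(6,-4)=6 f(6,-2)=15 f(6,0)=20 f(6,2)=15 f(6,4)=6 f(6,6)=1
t=7: f(7,-5)=7 f(7,-3)=21 f(7,-1)=35 f(7,1)=35 f(7,3)=21 f(7,5)=7 f(7,7)=1
t=8: f(8,-6)=7 f(8,-4)=28 f(8,-2)=56 f(8,0)=70 f(8,2)=56 f(8,4)=28 f(8,6)=8 f(8,8)=1
t=9: f(9,-5)=35 f(9,-3)=84 f(9,-1)=126 f(9,1)=126 f(9,3)=84 f(9,5)=36 f(9,7)=9 f(9,9)=1
t=10: f(10,-6)=35 f(10,-4)=119 f(10,-2)=210 f(10,0)=252 f(10,2)=210 f(10,4)=120 f(10,6)=45 f(10,8)=10 f(10,10)=1
Σ_s f(10,s) = 1002
P = 1002/1024 = 501/512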